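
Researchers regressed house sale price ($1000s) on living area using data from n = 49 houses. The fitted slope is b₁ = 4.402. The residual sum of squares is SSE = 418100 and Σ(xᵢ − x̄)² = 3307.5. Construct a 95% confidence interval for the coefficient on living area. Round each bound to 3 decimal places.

MSE = SSE/(n − 2) = 418100/47 = 8895.74.
SE(b₁) = √(MSE/Sₓₓ) = √(8895.74/3307.5) = 1.63999.
df = n − 2 = 47.
t* = t_{0.025, 47} = 2.011741.
Margin = t* × SE = 2.011741 × 1.63999 = 3.29923.
CI: 4.402 ± 3.29923 → (1.103, 7.701).
With 95% confidence, each one-unit increase in living area is associated with a change of between 1.103 and 7.701 $1000s in house sale price.

(1.103, 7.701)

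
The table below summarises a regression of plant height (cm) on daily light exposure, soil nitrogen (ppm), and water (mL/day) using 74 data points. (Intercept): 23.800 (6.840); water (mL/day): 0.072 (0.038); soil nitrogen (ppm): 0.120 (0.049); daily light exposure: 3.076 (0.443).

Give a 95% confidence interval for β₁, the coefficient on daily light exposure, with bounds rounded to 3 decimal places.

(2.192, 3.960)

Read off: b = 3.076, SE = 0.443 for daily light exposure.
df = n − k − 1 = 74 − 3 − 1 = 70.
t* = t_{0.025, 70} = 1.994437.
Margin = t* × SE = 1.994437 × 0.443 = 0.88354.
CI: 3.076 ± 0.88354 → (2.192, 3.960).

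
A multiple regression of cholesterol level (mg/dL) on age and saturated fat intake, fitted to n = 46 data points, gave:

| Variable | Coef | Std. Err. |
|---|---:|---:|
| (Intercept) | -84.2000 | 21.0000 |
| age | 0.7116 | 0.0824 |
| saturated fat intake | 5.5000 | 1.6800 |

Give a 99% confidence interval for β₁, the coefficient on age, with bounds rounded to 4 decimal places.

(0.4895, 0.9337)

Read off: b = 0.7116, SE = 0.0824 for age.
df = n − k − 1 = 46 − 2 − 1 = 43.
t* = t_{0.005, 43} = 2.695102.
Margin = t* × SE = 2.695102 × 0.0824 = 0.222076.
CI: 0.7116 ± 0.222076 → (0.4895, 0.9337).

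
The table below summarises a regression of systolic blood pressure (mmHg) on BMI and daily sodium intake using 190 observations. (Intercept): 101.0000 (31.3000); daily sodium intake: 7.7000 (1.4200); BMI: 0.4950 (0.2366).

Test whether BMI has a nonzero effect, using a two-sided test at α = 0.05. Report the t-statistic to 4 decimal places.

t = 2.0921

Read off: b = 0.4950, SE = 0.2366 for BMI.
H₀: β₁ = 0 vs H₁: β₁ ≠ 0.
t = 0.4950 / 0.2366 = 2.0921.
df = n − k − 1 = 190 − 2 − 1 = 187.
Two-sided p ≈ 0.0378, which is < 0.05, so reject H₀.
There is evidence that BMI is associated with systolic blood pressure, holding the other predictors fixed.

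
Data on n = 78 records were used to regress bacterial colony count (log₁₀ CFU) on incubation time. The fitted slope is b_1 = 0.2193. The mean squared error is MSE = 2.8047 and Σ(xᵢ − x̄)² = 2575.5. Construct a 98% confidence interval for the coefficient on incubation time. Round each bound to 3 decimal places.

SE(b_1) = √(MSE/Sₓₓ) = √(2.8047/2575.5) = 0.0329999.
df = n − 2 = 76.
t* = t_{0.01, 76} = 2.37642.
Margin = t* × SE = 2.37642 × 0.0329999 = 0.07842.
CI: 0.2193 ± 0.07842 → (0.141, 0.298).
With 98% confidence, each one-unit increase in incubation time is associated with a change of between 0.141 and 0.298 log₁₀ CFU in bacterial colony count.

(0.141, 0.298)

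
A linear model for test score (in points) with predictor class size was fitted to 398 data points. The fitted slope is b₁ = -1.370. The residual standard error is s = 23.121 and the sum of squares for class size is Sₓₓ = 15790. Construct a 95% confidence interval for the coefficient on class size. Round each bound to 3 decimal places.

(-1.732, -1.008)

SE(b₁) = s/√Sₓₓ = 23.121/√15790 = 0.183999.
df = n − 2 = 396.
t* = t_{0.025, 396} = 1.965973.
Margin = t* × SE = 1.965973 × 0.183999 = 0.36174.
CI: -1.370 ± 0.36174 → (-1.732, -1.008).
With 95% confidence, each one-unit increase in class size is associated with a change of between -1.732 and -1.008 points in test score.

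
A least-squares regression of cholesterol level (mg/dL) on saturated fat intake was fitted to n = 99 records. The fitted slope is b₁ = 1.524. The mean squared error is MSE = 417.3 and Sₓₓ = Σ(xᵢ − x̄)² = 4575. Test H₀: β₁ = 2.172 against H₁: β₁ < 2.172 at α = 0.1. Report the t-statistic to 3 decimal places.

SE(b₁) = √(MSE/Sₓₓ) = √(417.3/4575) = 0.302015.
t = (1.524 − 2.172) / 0.302015 = -2.146.
df = n − 2 = 97.
One-sided p ≈ 0.0172, which is < 0.1, so reject H₀.
There is evidence that the true slope on saturated fat intake is below 2.172 mg/dL per unit.

t = -2.146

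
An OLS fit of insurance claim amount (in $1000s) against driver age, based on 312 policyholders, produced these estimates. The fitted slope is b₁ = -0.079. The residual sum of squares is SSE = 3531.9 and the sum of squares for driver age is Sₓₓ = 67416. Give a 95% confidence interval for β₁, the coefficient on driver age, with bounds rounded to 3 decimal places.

(-0.105, -0.053)

MSE = SSE/(n − 2) = 3531.9/310 = 11.3932.
SE(b₁) = √(MSE/Sₓₓ) = √(11.3932/67416) = 0.013.
df = n − 2 = 310.
t* = t_{0.025, 310} = 1.967646.
Margin = t* × SE = 1.967646 × 0.013 = 0.02558.
CI: -0.079 ± 0.02558 → (-0.105, -0.053).
With 95% confidence, each one-unit increase in driver age is associated with a change of between -0.105 and -0.053 $1000s in insurance claim amount.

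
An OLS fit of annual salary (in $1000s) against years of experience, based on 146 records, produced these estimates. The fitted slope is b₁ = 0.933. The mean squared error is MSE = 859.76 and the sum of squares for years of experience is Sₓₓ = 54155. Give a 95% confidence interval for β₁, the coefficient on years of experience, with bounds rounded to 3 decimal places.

(0.684, 1.182)

SE(b₁) = √(MSE/Sₓₓ) = √(859.76/54155) = 0.126.
df = n − 2 = 144.
t* = t_{0.025, 144} = 1.976575.
Margin = t* × SE = 1.976575 × 0.126 = 0.24905.
CI: 0.933 ± 0.24905 → (0.684, 1.182).
With 95% confidence, each one-unit increase in years of experience is associated with a change of between 0.684 and 1.182 $1000s in annual salary.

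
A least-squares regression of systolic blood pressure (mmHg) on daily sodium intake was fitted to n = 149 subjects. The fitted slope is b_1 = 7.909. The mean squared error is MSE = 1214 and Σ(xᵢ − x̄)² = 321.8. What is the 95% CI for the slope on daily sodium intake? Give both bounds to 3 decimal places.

(4.071, 11.747)

SE(b_1) = √(MSE/Sₓₓ) = √(1214/321.8) = 1.9423.
df = n − 2 = 147.
t* = t_{0.025, 147} = 1.976233.
Margin = t* × SE = 1.976233 × 1.9423 = 3.83844.
CI: 7.909 ± 3.83844 → (4.071, 11.747).
With 95% confidence, each one-unit increase in daily sodium intake is associated with a change of between 4.071 and 11.747 mmHg in systolic blood pressure.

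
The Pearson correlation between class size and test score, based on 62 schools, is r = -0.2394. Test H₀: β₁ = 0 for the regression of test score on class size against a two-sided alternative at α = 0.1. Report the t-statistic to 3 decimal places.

t = r·√(n − 2)/√(1 − r²) = -0.2394·√60/√0.942688 = -1.910.
df = n − 2 = 60.
Two-sided p ≈ 0.0609, which is < 0.1, so reject H₀.
There is evidence of a linear association between class size and test score.

t = -1.910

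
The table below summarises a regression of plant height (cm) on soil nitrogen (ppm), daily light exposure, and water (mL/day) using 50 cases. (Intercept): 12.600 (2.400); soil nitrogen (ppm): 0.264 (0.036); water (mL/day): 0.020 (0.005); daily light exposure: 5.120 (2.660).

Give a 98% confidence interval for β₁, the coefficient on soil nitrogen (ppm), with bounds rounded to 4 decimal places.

Read off: b = 0.264, SE = 0.036 for soil nitrogen (ppm).
df = n − k − 1 = 50 − 3 − 1 = 46.
t* = t_{0.01, 46} = 2.410188.
Margin = t* × SE = 2.410188 × 0.036 = 0.086767.
CI: 0.264 ± 0.086767 → (0.1772, 0.3508).

(0.1772, 0.3508)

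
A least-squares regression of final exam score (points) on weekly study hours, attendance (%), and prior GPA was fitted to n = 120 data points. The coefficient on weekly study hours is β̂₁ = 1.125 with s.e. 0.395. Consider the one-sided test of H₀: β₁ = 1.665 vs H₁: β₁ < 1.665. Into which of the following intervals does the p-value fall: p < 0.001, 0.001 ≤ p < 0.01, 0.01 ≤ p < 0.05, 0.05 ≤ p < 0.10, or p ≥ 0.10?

t = (1.125 − 1.665) / 0.395 = -1.367.
df = n − k − 1 = 120 − 3 − 1 = 116.
One-sided p = P(T_{116} < t) ≈ 0.0871.
So 0.05 ≤ p < 0.10.

0.05 ≤ p < 0.10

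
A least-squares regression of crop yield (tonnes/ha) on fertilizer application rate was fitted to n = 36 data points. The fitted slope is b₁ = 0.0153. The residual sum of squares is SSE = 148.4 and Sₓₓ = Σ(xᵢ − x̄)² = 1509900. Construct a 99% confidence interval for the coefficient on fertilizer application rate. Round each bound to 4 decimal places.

MSE = SSE/(n − 2) = 148.4/34 = 4.36471.
SE(b₁) = √(MSE/Sₓₓ) = √(4.36471/1509900) = 0.00170021.
df = n − 2 = 34.
t* = t_{0.005, 34} = 2.728394.
Margin = t* × SE = 2.728394 × 0.00170021 = 0.004639.
CI: 0.0153 ± 0.004639 → (0.0107, 0.0199).
With 99% confidence, each one-unit increase in fertilizer application rate is associated with a change of between 0.0107 and 0.0199 tonnes/ha in crop yield.

(0.0107, 0.0199)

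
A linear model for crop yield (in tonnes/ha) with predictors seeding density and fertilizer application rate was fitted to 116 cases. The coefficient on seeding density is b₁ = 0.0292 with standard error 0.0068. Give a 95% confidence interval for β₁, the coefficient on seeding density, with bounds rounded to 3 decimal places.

df = n − k − 1 = 116 − 2 − 1 = 113.
t* = t_{0.025, 113} = 1.98118.
Margin = t* × SE = 1.98118 × 0.0068 = 0.01347.
CI: 0.0292 ± 0.01347 → (0.016, 0.043).
With 95% confidence, each one-unit increase in seeding density is associated with a change of between 0.016 and 0.043 tonnes/ha in crop yield, holding the other predictors fixed.

(0.016, 0.043)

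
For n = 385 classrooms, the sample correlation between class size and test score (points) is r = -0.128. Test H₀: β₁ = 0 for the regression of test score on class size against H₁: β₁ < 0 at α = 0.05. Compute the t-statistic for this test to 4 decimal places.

t = -2.5258

t = r·√(n − 2)/√(1 − r²) = -0.128·√383/√0.983616 = -2.5258.
df = n − 2 = 383.
One-sided p ≈ 0.0060, which is < 0.05, so reject H₀.
There is evidence of a linear association between class size and test score.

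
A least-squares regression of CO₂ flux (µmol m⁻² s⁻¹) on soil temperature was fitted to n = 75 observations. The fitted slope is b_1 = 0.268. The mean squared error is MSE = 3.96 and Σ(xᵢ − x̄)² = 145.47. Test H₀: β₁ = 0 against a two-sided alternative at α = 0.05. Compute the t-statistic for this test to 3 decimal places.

SE(b_1) = √(MSE/Sₓₓ) = √(3.96/145.47) = 0.164991.
t = 0.268 / 0.164991 = 1.624.
df = n − 2 = 73.
Two-sided p ≈ 0.1086, which is ≥ 0.05, so fail to reject H₀.
The data do not give significant evidence of an association between soil temperature and CO₂ flux.

t = 1.624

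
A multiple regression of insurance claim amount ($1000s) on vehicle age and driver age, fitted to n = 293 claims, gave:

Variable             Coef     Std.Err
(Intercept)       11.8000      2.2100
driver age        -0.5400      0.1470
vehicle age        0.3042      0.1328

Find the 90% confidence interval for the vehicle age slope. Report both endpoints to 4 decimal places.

(0.0851, 0.5233)

Read off: b = 0.3042, SE = 0.1328 for vehicle age.
df = n − k − 1 = 293 − 2 − 1 = 290.
t* = t_{0.05, 290} = 1.650125.
Margin = t* × SE = 1.650125 × 0.1328 = 0.219137.
CI: 0.3042 ± 0.219137 → (0.0851, 0.5233).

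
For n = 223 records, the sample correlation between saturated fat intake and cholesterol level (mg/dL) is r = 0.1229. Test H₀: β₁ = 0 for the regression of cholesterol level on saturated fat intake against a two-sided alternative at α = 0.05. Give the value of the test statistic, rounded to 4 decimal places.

t = 1.8410

t = r·√(n − 2)/√(1 − r²) = 0.1229·√221/√0.984896 = 1.8410.
df = n − 2 = 221.
Two-sided p ≈ 0.0670, which is ≥ 0.05, so fail to reject H₀.
The data do not give significant evidence of a linear association between saturated fat intake and cholesterol level.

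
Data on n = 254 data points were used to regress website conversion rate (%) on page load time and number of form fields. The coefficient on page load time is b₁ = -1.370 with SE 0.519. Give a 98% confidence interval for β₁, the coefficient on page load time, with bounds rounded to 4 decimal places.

df = n − k − 1 = 254 − 2 − 1 = 251.
t* = t_{0.01, 251} = 2.341296.
Margin = t* × SE = 2.341296 × 0.519 = 1.215133.
CI: -1.370 ± 1.215133 → (-2.5851, -0.1549).
With 98% confidence, each one-unit increase in page load time is associated with a change of between -2.5851 and -0.1549 % in website conversion rate, holding the other predictors fixed.

(-2.5851, -0.1549)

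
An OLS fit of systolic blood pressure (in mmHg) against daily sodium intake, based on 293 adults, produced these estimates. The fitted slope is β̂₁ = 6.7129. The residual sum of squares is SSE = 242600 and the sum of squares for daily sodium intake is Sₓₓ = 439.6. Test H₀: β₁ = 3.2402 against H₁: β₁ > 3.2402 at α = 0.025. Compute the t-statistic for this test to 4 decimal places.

t = 2.5217

MSE = SSE/(n − 2) = 242600/291 = 833.677.
SE(β̂₁) = √(MSE/Sₓₓ) = √(833.677/439.6) = 1.37711.
t = (6.7129 − 3.2402) / 1.37711 = 2.5217.
df = n − 2 = 291.
One-sided p ≈ 0.0061, which is < 0.025, so reject H₀.
There is evidence that the true slope on daily sodium intake exceeds 3.2402 mmHg per unit.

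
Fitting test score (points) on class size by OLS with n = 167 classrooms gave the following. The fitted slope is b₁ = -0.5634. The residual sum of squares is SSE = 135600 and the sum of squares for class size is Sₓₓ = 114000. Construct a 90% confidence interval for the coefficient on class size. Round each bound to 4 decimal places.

MSE = SSE/(n − 2) = 135600/165 = 821.818.
SE(b₁) = √(MSE/Sₓₓ) = √(821.818/114000) = 0.0849054.
df = n − 2 = 165.
t* = t_{0.05, 165} = 1.654141.
Margin = t* × SE = 1.654141 × 0.0849054 = 0.140446.
CI: -0.5634 ± 0.140446 → (-0.7038, -0.4230).
With 90% confidence, each one-unit increase in class size is associated with a change of between -0.7038 and -0.4230 points in test score.

(-0.7038, -0.4230)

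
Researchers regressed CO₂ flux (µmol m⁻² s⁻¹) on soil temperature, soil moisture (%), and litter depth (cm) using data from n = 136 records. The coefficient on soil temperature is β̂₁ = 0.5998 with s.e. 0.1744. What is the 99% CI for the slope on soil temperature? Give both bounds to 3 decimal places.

df = n − k − 1 = 136 − 3 − 1 = 132.
t* = t_{0.005, 132} = 2.613588.
Margin = t* × SE = 2.613588 × 0.1744 = 0.45581.
CI: 0.5998 ± 0.45581 → (0.144, 1.056).
With 99% confidence, each one-unit increase in soil temperature is associated with a change of between 0.144 and 1.056 µmol m⁻² s⁻¹ in CO₂ flux, holding the other predictors fixed.

(0.144, 1.056)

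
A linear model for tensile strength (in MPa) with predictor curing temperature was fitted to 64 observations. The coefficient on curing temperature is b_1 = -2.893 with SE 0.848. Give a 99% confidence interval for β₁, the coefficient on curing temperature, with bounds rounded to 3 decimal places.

(-5.147, -0.639)

df = n − 2 = 64 − 2 = 62.
t* = t_{0.005, 62} = 2.657479.
Margin = t* × SE = 2.657479 × 0.848 = 2.25354.
CI: -2.893 ± 2.25354 → (-5.147, -0.639).
With 99% confidence, each one-unit increase in curing temperature is associated with a change of between -5.147 and -0.639 MPa in tensile strength.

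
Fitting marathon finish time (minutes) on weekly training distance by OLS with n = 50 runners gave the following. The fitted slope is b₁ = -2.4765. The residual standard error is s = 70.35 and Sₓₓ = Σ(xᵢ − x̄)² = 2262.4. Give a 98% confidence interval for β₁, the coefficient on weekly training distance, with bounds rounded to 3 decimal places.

SE(b₁) = s/√Sₓₓ = 70.35/√2262.4 = 1.47904.
df = n − 2 = 48.
t* = t_{0.01, 48} = 2.406581.
Margin = t* × SE = 2.406581 × 1.47904 = 3.55943.
CI: -2.4765 ± 3.55943 → (-6.036, 1.083).
With 98% confidence, each one-unit increase in weekly training distance is associated with a change of between -6.036 and 1.083 minutes in marathon finish time.

(-6.036, 1.083)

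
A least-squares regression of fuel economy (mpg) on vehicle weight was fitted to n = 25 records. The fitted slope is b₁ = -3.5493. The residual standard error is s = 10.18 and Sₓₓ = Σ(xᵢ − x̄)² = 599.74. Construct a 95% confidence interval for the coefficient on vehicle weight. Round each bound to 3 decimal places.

(-4.409, -2.689)

SE(b₁) = s/√Sₓₓ = 10.18/√599.74 = 0.415687.
df = n − 2 = 23.
t* = t_{0.025, 23} = 2.068658.
Margin = t* × SE = 2.068658 × 0.415687 = 0.85991.
CI: -3.5493 ± 0.85991 → (-4.409, -2.689).
With 95% confidence, each one-unit increase in vehicle weight is associated with a change of between -4.409 and -2.689 mpg in fuel economy.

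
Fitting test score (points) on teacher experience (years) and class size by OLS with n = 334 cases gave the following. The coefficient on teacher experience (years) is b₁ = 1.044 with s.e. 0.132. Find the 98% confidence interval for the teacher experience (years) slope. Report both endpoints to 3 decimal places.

(0.735, 1.353)

df = n − k − 1 = 334 − 2 − 1 = 331.
t* = t_{0.01, 331} = 2.337666.
Margin = t* × SE = 2.337666 × 0.132 = 0.30857.
CI: 1.044 ± 0.30857 → (0.735, 1.353).
With 98% confidence, each one-unit increase in teacher experience (years) is associated with a change of between 0.735 and 1.353 points in test score, holding the other predictors fixed.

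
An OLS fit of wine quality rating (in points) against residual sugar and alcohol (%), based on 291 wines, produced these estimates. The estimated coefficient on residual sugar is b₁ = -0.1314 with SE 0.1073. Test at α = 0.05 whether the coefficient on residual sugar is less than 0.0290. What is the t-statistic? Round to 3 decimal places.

t = -1.495

H₀: β₁ = 0.0290 vs H₁: β₁ < 0.0290.
t = (b₁ − β₁⁰)/SE = (-0.1314 − 0.0290) / 0.1073 = -1.495.
df = n − k − 1 = 291 − 2 − 1 = 288.
One-sided p ≈ 0.0680, which is ≥ 0.05, so fail to reject H₀.
The data do not give significant evidence that the true slope on residual sugar is below 0.0290 points per unit, holding the other predictors fixed.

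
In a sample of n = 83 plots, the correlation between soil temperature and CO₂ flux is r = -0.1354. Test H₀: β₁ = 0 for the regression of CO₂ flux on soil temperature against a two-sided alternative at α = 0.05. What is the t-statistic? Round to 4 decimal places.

t = -1.2299

t = r·√(n − 2)/√(1 − r²) = -0.1354·√81/√0.981667 = -1.2299.
df = n − 2 = 81.
Two-sided p ≈ 0.2223, which is ≥ 0.05, so fail to reject H₀.
The data do not give significant evidence of a linear association between soil temperature and CO₂ flux.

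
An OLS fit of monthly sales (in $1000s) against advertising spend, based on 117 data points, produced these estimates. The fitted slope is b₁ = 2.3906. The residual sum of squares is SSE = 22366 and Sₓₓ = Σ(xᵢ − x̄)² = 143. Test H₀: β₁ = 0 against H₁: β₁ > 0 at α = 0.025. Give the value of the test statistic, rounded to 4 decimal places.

t = 2.0499

MSE = SSE/(n − 2) = 22366/115 = 194.487.
SE(b₁) = √(MSE/Sₓₓ) = √(194.487/143) = 1.16621.
t = 2.3906 / 1.16621 = 2.0499.
df = n − 2 = 115.
One-sided p ≈ 0.0213, which is < 0.025, so reject H₀.
There is evidence that the true slope on advertising spend is positive.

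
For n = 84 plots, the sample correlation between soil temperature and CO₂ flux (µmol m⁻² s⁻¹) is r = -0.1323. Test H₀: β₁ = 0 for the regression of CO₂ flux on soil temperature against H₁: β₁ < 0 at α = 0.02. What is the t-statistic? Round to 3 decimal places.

t = r·√(n − 2)/√(1 − r²) = -0.1323·√82/√0.982497 = -1.209.
df = n − 2 = 82.
One-sided p ≈ 0.1151, which is ≥ 0.02, so fail to reject H₀.
The data do not give significant evidence of a linear association between soil temperature and CO₂ flux.

t = -1.209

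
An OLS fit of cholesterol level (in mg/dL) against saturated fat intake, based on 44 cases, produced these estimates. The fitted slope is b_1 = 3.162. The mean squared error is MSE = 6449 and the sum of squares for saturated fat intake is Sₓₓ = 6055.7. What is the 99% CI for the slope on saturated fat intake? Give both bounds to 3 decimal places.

(0.378, 5.946)

SE(b_1) = √(MSE/Sₓₓ) = √(6449/6055.7) = 1.03196.
df = n − 2 = 42.
t* = t_{0.005, 42} = 2.698066.
Margin = t* × SE = 2.698066 × 1.03196 = 2.78430.
CI: 3.162 ± 2.78430 → (0.378, 5.946).
With 99% confidence, each one-unit increase in saturated fat intake is associated with a change of between 0.378 and 5.946 mg/dL in cholesterol level.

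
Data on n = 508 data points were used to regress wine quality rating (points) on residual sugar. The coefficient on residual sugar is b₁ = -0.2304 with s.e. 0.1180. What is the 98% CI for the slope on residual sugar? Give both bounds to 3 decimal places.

(-0.506, 0.045)

df = n − 2 = 508 − 2 = 506.
t* = t_{0.01, 506} = 2.33374.
Margin = t* × SE = 2.33374 × 0.1180 = 0.27538.
CI: -0.2304 ± 0.27538 → (-0.506, 0.045).
With 98% confidence, each one-unit increase in residual sugar is associated with a change of between -0.506 and 0.045 points in wine quality rating.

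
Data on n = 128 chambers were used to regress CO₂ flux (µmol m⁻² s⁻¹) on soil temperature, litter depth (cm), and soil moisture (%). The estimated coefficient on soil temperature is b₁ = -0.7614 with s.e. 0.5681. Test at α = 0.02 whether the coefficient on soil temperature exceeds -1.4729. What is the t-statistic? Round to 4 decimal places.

t = 1.2524

H₀: β₁ = -1.4729 vs H₁: β₁ > -1.4729.
t = (b₁ − β₁⁰)/SE = (-0.7614 − (-1.4729)) / 0.5681 = 1.2524.
df = n − k − 1 = 128 − 3 − 1 = 124.
One-sided p ≈ 0.1064, which is ≥ 0.02, so fail to reject H₀.
The data do not give significant evidence that the true slope on soil temperature exceeds -1.4729 µmol m⁻² s⁻¹ per unit, holding the other predictors fixed.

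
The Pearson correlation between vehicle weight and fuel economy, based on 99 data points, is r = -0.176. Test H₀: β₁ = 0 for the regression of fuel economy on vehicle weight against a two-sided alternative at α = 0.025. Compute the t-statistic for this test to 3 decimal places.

t = -1.761

t = r·√(n − 2)/√(1 − r²) = -0.176·√97/√0.969024 = -1.761.
df = n − 2 = 97.
Two-sided p ≈ 0.0814, which is ≥ 0.025, so fail to reject H₀.
The data do not give significant evidence of a linear association between vehicle weight and fuel economy.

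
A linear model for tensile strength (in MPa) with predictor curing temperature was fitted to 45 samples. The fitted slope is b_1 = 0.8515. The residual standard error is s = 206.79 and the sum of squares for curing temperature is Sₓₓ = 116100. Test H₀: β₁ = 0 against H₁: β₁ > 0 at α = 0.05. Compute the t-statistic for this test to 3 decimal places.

t = 1.403

SE(b_1) = s/√Sₓₓ = 206.79/√116100 = 0.606895.
t = 0.8515 / 0.606895 = 1.403.
df = n − 2 = 43.
One-sided p ≈ 0.0839, which is ≥ 0.05, so fail to reject H₀.
The data do not give significant evidence that the true slope on curing temperature is positive.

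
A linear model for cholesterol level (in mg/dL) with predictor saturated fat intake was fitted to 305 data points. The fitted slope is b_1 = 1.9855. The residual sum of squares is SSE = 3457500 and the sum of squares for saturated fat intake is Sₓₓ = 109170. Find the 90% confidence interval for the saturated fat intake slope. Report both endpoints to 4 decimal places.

(1.4521, 2.5189)

MSE = SSE/(n − 2) = 3457500/303 = 11410.9.
SE(b_1) = √(MSE/Sₓₓ) = √(11410.9/109170) = 0.323302.
df = n − 2 = 303.
t* = t_{0.05, 303} = 1.649898.
Margin = t* × SE = 1.649898 × 0.323302 = 0.533415.
CI: 1.9855 ± 0.533415 → (1.4521, 2.5189).
With 90% confidence, each one-unit increase in saturated fat intake is associated with a change of between 1.4521 and 2.5189 mg/dL in cholesterol level.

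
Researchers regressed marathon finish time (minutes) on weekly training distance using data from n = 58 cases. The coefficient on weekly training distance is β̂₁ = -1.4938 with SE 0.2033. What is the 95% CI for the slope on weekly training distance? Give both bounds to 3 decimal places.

df = n − 2 = 58 − 2 = 56.
t* = t_{0.025, 56} = 2.003241.
Margin = t* × SE = 2.003241 × 0.2033 = 0.40726.
CI: -1.4938 ± 0.40726 → (-1.901, -1.087).
With 95% confidence, each one-unit increase in weekly training distance is associated with a change of between -1.901 and -1.087 minutes in marathon finish time.

(-1.901, -1.087)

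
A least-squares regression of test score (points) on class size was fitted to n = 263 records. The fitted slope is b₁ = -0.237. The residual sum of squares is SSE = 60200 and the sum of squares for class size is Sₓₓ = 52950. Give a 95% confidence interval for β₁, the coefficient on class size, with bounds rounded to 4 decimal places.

(-0.3670, -0.1070)

MSE = SSE/(n − 2) = 60200/261 = 230.651.
SE(b₁) = √(MSE/Sₓₓ) = √(230.651/52950) = 0.0660002.
df = n − 2 = 261.
t* = t_{0.025, 261} = 1.969095.
Margin = t* × SE = 1.969095 × 0.0660002 = 0.129961.
CI: -0.237 ± 0.129961 → (-0.3670, -0.1070).
With 95% confidence, each one-unit increase in class size is associated with a change of between -0.3670 and -0.1070 points in test score.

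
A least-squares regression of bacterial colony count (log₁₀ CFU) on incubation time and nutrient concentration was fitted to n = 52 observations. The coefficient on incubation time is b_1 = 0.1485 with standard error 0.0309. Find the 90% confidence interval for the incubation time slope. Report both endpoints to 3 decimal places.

df = n − k − 1 = 52 − 2 − 1 = 49.
t* = t_{0.05, 49} = 1.676551.
Margin = t* × SE = 1.676551 × 0.0309 = 0.05181.
CI: 0.1485 ± 0.05181 → (0.097, 0.200).
With 90% confidence, each one-unit increase in incubation time is associated with a change of between 0.097 and 0.200 log₁₀ CFU in bacterial colony count, holding the other predictors fixed.

(0.097, 0.200)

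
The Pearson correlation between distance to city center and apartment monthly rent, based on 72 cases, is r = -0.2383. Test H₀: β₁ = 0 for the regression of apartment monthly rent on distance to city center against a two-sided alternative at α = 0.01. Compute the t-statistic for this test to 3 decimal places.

t = r·√(n − 2)/√(1 − r²) = -0.2383·√70/√0.943213 = -2.053.
df = n − 2 = 70.
Two-sided p ≈ 0.0438, which is ≥ 0.01, so fail to reject H₀.
The data do not give significant evidence of a linear association between distance to city center and apartment monthly rent.

t = -2.053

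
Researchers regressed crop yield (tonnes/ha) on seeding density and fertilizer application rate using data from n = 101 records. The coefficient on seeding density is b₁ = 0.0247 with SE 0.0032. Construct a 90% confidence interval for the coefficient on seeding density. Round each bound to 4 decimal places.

df = n − k − 1 = 101 − 2 − 1 = 98.
t* = t_{0.05, 98} = 1.660551.
Margin = t* × SE = 1.660551 × 0.0032 = 0.005314.
CI: 0.0247 ± 0.005314 → (0.0194, 0.0300).
With 90% confidence, each one-unit increase in seeding density is associated with a change of between 0.0194 and 0.0300 tonnes/ha in crop yield, holding the other predictors fixed.

(0.0194, 0.0300)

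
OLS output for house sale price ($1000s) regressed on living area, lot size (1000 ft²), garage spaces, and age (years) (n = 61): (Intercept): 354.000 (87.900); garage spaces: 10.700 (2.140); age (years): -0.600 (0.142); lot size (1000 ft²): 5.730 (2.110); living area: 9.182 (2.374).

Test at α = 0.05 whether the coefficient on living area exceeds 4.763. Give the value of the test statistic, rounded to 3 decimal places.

t = 1.861

Read off: b = 9.182, SE = 2.374 for living area.
H₀: β₁ = 4.763 vs H₁: β₁ > 4.763.
t = (9.182 − 4.763) / 2.374 = 1.861.
df = n − k − 1 = 61 − 4 − 1 = 56.
One-sided p ≈ 0.0340, which is < 0.05, so reject H₀.
There is evidence that the true slope on living area exceeds 4.763 $1000s per unit, holding the other predictors fixed.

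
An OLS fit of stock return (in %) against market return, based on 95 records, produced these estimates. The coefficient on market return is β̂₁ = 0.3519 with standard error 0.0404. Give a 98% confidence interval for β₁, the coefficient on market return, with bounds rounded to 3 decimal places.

df = n − 2 = 95 − 2 = 93.
t* = t_{0.01, 93} = 2.367115.
Margin = t* × SE = 2.367115 × 0.0404 = 0.09563.
CI: 0.3519 ± 0.09563 → (0.256, 0.448).
With 98% confidence, each one-unit increase in market return is associated with a change of between 0.256 and 0.448 % in stock return.

(0.256, 0.448)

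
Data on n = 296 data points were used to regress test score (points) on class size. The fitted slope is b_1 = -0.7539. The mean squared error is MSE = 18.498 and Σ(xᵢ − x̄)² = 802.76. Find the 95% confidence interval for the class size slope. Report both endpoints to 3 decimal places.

SE(b_1) = √(MSE/Sₓₓ) = √(18.498/802.76) = 0.151799.
df = n − 2 = 294.
t* = t_{0.025, 294} = 1.968066.
Margin = t* × SE = 1.968066 × 0.151799 = 0.29875.
CI: -0.7539 ± 0.29875 → (-1.053, -0.455).
With 95% confidence, each one-unit increase in class size is associated with a change of between -1.053 and -0.455 points in test score.

(-1.053, -0.455)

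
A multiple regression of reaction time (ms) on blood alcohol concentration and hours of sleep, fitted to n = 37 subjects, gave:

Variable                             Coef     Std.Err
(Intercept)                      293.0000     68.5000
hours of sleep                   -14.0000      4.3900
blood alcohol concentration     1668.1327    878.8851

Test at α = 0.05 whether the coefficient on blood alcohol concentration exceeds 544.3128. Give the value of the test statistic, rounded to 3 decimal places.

Read off: b = 1668.1327, SE = 878.8851 for blood alcohol concentration.
H₀: β₁ = 544.3128 vs H₁: β₁ > 544.3128.
t = (1668.1327 − 544.3128) / 878.8851 = 1.279.
df = n − k − 1 = 37 − 2 − 1 = 34.
One-sided p ≈ 0.1048, which is ≥ 0.05, so fail to reject H₀.
The data do not give significant evidence that the true slope on blood alcohol concentration exceeds 544.3128 ms per unit, holding the other predictors fixed.

t = 1.279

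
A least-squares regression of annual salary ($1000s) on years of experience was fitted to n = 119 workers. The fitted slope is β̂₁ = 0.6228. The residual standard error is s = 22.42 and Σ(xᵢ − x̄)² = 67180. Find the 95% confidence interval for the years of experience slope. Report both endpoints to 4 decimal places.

(0.4515, 0.7941)

SE(β̂₁) = s/√Sₓₓ = 22.42/√67180 = 0.0864999.
df = n − 2 = 117.
t* = t_{0.025, 117} = 1.980448.
Margin = t* × SE = 1.980448 × 0.0864999 = 0.171309.
CI: 0.6228 ± 0.171309 → (0.4515, 0.7941).
With 95% confidence, each one-unit increase in years of experience is associated with a change of between 0.4515 and 0.7941 $1000s in annual salary.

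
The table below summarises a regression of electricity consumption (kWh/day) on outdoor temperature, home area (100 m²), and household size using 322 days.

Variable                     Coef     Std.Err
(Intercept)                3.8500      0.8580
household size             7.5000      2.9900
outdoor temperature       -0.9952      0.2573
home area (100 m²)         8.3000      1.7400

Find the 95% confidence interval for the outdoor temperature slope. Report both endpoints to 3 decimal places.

(-1.501, -0.489)

Read off: b = -0.9952, SE = 0.2573 for outdoor temperature.
df = n − k − 1 = 322 − 3 − 1 = 318.
t* = t_{0.025, 318} = 1.967452.
Margin = t* × SE = 1.967452 × 0.2573 = 0.50623.
CI: -0.9952 ± 0.50623 → (-1.501, -0.489).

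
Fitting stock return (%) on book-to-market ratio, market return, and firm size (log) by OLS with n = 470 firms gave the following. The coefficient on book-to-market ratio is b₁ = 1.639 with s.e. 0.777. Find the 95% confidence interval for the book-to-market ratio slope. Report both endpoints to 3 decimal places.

df = n − k − 1 = 470 − 3 − 1 = 466.
t* = t_{0.025, 466} = 1.965068.
Margin = t* × SE = 1.965068 × 0.777 = 1.52686.
CI: 1.639 ± 1.52686 → (0.112, 3.166).
With 95% confidence, each one-unit increase in book-to-market ratio is associated with a change of between 0.112 and 3.166 % in stock return, holding the other predictors fixed.

(0.112, 3.166)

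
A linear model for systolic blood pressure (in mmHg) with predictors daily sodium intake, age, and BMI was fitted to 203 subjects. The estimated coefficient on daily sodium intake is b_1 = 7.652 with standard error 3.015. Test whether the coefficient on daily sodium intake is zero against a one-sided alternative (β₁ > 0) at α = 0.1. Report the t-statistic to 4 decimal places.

H₀: β₁ = 0 vs H₁: β₁ > 0.
t = (b_1 − β₁⁰)/SE = 7.652 / 3.015 = 2.5380.
df = n − k − 1 = 203 − 3 − 1 = 199.
One-sided p ≈ 0.0060, which is < 0.1, so reject H₀.
There is evidence that the true slope on daily sodium intake is positive, holding the other predictors fixed.

t = 2.5380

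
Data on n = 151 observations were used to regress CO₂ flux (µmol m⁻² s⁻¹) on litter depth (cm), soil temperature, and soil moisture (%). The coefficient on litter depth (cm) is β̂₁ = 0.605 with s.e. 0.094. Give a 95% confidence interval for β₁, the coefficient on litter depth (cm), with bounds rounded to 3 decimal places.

(0.419, 0.791)

df = n − k − 1 = 151 − 3 − 1 = 147.
t* = t_{0.025, 147} = 1.976233.
Margin = t* × SE = 1.976233 × 0.094 = 0.18577.
CI: 0.605 ± 0.18577 → (0.419, 0.791).
With 95% confidence, each one-unit increase in litter depth (cm) is associated with a change of between 0.419 and 0.791 µmol m⁻² s⁻¹ in CO₂ flux, holding the other predictors fixed.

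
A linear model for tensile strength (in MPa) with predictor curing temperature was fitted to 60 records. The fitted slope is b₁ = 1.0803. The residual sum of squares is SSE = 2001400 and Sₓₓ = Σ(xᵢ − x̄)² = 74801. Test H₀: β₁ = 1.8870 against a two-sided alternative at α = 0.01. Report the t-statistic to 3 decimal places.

MSE = SSE/(n − 2) = 2001400/58 = 34506.9.
SE(b₁) = √(MSE/Sₓₓ) = √(34506.9/74801) = 0.679202.
t = (1.0803 − 1.8870) / 0.679202 = -1.188.
df = n − 2 = 58.
Two-sided p ≈ 0.2398, which is ≥ 0.01, so fail to reject H₀.
The data are consistent with a true slope of 1.8870 MPa per unit of curing temperature.

t = -1.188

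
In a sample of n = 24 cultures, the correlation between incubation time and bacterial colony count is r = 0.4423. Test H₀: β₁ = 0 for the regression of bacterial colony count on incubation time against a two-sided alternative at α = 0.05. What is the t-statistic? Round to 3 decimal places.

t = r·√(n − 2)/√(1 − r²) = 0.4423·√22/√0.804371 = 2.313.
df = n − 2 = 22.
Two-sided p ≈ 0.0305, which is < 0.05, so reject H₀.
There is evidence of a linear association between incubation time and bacterial colony count.

t = 2.313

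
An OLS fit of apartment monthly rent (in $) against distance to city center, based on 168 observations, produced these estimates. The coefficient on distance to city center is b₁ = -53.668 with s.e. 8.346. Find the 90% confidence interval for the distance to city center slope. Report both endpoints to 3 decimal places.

(-67.473, -39.863)

df = n − 2 = 168 − 2 = 166.
t* = t_{0.05, 166} = 1.654085.
Margin = t* × SE = 1.654085 × 8.346 = 13.80499.
CI: -53.668 ± 13.80499 → (-67.473, -39.863).
With 90% confidence, each one-unit increase in distance to city center is associated with a change of between -67.473 and -39.863 $ in apartment monthly rent.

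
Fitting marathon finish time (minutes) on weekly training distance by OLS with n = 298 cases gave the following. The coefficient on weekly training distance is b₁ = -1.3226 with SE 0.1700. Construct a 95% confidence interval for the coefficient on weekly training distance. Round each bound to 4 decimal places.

df = n − 2 = 298 − 2 = 296.
t* = t_{0.025, 296} = 1.968011.
Margin = t* × SE = 1.968011 × 0.1700 = 0.334562.
CI: -1.3226 ± 0.334562 → (-1.6572, -0.9880).
With 95% confidence, each one-unit increase in weekly training distance is associated with a change of between -1.6572 and -0.9880 minutes in marathon finish time.

(-1.6572, -0.9880)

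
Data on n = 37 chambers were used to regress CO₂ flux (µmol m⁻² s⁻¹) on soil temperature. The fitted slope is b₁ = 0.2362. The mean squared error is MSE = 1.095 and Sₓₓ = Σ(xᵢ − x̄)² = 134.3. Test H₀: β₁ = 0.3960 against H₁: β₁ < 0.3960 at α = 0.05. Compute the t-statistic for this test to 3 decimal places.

SE(b₁) = √(MSE/Sₓₓ) = √(1.095/134.3) = 0.0902961.
t = (0.2362 − 0.3960) / 0.0902961 = -1.770.
df = n − 2 = 35.
One-sided p ≈ 0.0427, which is < 0.05, so reject H₀.
There is evidence that the true slope on soil temperature is below 0.3960 µmol m⁻² s⁻¹ per unit.

t = -1.770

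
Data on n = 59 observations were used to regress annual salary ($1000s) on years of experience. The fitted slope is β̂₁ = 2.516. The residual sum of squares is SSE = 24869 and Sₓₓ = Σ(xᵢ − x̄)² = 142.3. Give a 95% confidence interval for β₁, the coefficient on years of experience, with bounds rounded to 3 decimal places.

(-0.990, 6.022)

MSE = SSE/(n − 2) = 24869/57 = 436.298.
SE(β̂₁) = √(MSE/Sₓₓ) = √(436.298/142.3) = 1.75101.
df = n − 2 = 57.
t* = t_{0.025, 57} = 2.002465.
Margin = t* × SE = 2.002465 × 1.75101 = 3.50634.
CI: 2.516 ± 3.50634 → (-0.990, 6.022).
With 95% confidence, each one-unit increase in years of experience is associated with a change of between -0.990 and 6.022 $1000s in annual salary.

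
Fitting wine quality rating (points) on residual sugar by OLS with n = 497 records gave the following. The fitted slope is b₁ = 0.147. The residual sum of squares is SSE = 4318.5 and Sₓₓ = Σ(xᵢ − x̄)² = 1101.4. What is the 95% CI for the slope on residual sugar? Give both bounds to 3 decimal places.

MSE = SSE/(n − 2) = 4318.5/495 = 8.72424.
SE(b₁) = √(MSE/Sₓₓ) = √(8.72424/1101.4) = 0.0890003.
df = n − 2 = 495.
t* = t_{0.025, 495} = 1.964768.
Margin = t* × SE = 1.964768 × 0.0890003 = 0.17486.
CI: 0.147 ± 0.17486 → (-0.028, 0.322).
With 95% confidence, each one-unit increase in residual sugar is associated with a change of between -0.028 and 0.322 points in wine quality rating.

(-0.028, 0.322)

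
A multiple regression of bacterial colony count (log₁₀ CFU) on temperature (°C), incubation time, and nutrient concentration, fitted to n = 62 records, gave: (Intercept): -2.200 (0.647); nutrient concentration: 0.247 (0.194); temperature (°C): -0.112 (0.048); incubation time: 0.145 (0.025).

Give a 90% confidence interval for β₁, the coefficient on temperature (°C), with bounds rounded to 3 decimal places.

Read off: b = -0.112, SE = 0.048 for temperature (°C).
df = n − k − 1 = 62 − 3 − 1 = 58.
t* = t_{0.05, 58} = 1.671553.
Margin = t* × SE = 1.671553 × 0.048 = 0.08023.
CI: -0.112 ± 0.08023 → (-0.192, -0.032).

(-0.192, -0.032)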